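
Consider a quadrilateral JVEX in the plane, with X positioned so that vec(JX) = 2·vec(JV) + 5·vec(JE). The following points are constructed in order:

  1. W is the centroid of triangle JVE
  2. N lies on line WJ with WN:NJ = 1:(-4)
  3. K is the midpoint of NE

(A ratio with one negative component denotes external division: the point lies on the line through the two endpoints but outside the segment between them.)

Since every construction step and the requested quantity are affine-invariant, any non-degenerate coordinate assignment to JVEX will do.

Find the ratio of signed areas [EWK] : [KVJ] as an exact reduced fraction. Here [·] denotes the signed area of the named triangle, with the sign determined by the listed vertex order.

Choose coordinates J = (0, 0), V = (1, 0), E = (0, 1), X = (2, 5).
1. W is the centroid of triangle JVE ⇒ W = (1/3, 1/3)
2. N lies on line WJ with WN:NJ = 1:(-4) ⇒ N = (4/9, 4/9)
3. K is the midpoint of NE ⇒ K = (2/9, 13/18)
2·[EWK] = 1/18, 2·[KVJ] = -13/18
[EWK]:[KVJ] = 1/18:-13/18 = -1/13

[EWK]:[KVJ] = -1/13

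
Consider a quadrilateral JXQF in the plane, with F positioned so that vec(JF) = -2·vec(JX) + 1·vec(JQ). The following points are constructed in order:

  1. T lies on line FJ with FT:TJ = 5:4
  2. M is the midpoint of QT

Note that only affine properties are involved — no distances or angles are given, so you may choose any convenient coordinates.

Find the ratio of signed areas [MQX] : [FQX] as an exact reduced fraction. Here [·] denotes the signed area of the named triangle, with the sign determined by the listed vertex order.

Assign J = (0, 0), X = (1, 0), Q = (0, 1), F = (-2, 1) — the answer is frame-independent, so this choice is without loss of generality.
1. T lies on line FJ with FT:TJ = 5:4 ⇒ T = (-8/9, 4/9)
2. M is the midpoint of QT ⇒ M = (-4/9, 13/18)
2·[MQX] = -13/18, 2·[FQX] = -2
[MQX]:[FQX] = -13/18:-2 = 13/36

[MQX]:[FQX] = 13/36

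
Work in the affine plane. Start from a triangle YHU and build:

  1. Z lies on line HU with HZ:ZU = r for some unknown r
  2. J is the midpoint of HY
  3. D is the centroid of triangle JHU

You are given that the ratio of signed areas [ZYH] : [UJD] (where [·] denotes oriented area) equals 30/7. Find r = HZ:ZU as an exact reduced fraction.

Choose coordinates Y = (0, 0), H = (1, 0), U = (0, 1).
1. With HZ:ZU = r, write λ = r/(r+1) so Z = H + λ·(U−H); Z is affine-linear in λ
2. J is the midpoint of HY ⇒ J = (1/2, 0)
3. D is the centroid of triangle JHU ⇒ D = (1/2, 1/3)
Every point depending on Z is an affine combination of Z and λ-independent points, so each such coordinate is linear in λ; the λ² term in each signed area is a multiple of (U−H)×(U−H) = 0, so 2·[ZYH] and 2·[UJD] are each linear in λ. Evaluating at λ=0 and λ=1:
  2·[ZYH] = λ,   2·[UJD] = 1/6
So [ZYH]:[UJD] = (λ) / (1/6). Setting this equal to 30/7:
  λ = 30/7·(1/6)  ⇒  λ = 5/7
Then r = λ/(1−λ) = (5/7)/(2/7) = 5/2. Check: with r = 5/2, Z = (2/7, 5/7) and [ZYH]:[UJD] = 30/7 as required.

r = 5/2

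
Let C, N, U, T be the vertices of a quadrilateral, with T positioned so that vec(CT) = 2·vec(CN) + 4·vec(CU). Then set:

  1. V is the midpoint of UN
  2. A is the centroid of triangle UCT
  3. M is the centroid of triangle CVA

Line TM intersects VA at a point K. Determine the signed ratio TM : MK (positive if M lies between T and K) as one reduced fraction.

Choose coordinates C = (0, 0), N = (1, 0), U = (0, 1), T = (2, 4).
1. V is the midpoint of UN ⇒ V = (1/2, 1/2)
2. A is the centroid of triangle UCT ⇒ A = (2/3, 5/3)
3. M is the centroid of triangle CVA ⇒ M = (7/18, 13/18)
line TM meets VA at K = (85/144, 163/144)
M = T + t·(K−T) with t = 8/7, so TM:MK = 8/7:-1/7

TM:MK = -8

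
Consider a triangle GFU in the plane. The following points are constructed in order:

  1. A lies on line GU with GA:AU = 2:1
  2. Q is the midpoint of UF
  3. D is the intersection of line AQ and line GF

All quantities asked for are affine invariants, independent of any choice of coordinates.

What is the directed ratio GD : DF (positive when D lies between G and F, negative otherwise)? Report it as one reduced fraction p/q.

GD:DF = -2

Work in coordinates with G = (0, 0), F = (1, 0), U = (0, 1).
1. A lies on line GU with GA:AU = 2:1 ⇒ A = (0, 2/3)
2. Q is the midpoint of UF ⇒ Q = (1/2, 1/2)
3. D is the intersection of line AQ and line GF ⇒ D = (2, 0)
D = G + t·(F−G) with t = 2, so GD:DF = t:(1−t) = 2:-1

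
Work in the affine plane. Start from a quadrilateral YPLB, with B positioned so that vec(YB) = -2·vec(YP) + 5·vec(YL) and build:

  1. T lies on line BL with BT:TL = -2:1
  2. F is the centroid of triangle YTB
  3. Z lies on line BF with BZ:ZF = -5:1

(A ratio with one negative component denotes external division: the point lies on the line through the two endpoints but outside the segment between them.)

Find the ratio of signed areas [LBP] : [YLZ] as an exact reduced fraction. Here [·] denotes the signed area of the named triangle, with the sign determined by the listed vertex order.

Assign Y = (0, 0), P = (1, 0), L = (0, 1), B = (-2, 5) — the answer is frame-independent, so this choice is without loss of generality.
1. T lies on line BL with BT:TL = -2:1 ⇒ T = (2, -3)
2. F is the centroid of triangle YTB ⇒ F = (0, 2/3)
3. Z lies on line BF with BZ:ZF = -5:1 ⇒ Z = (1/2, -5/12)
2·[LBP] = -2, 2·[YLZ] = -1/2
[LBP]:[YLZ] = -2:-1/2 = 4

[LBP]:[YLZ] = 4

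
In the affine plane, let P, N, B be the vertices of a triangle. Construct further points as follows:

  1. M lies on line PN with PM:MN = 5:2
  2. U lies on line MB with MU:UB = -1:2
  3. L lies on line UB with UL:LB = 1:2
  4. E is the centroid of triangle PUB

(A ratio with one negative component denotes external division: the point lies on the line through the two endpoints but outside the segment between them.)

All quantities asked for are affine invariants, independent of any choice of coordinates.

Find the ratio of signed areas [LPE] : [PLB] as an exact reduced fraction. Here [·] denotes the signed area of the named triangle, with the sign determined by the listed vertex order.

[LPE]:[PLB] = -1/6

Choose coordinates P = (0, 0), N = (1, 0), B = (0, 1).
1. M lies on line PN with PM:MN = 5:2 ⇒ M = (5/7, 0)
2. U lies on line MB with MU:UB = -1:2 ⇒ U = (10/7, -1)
3. L lies on line UB with UL:LB = 1:2 ⇒ L = (20/21, -1/3)
4. E is the centroid of triangle PUB ⇒ E = (10/21, 0)
2·[LPE] = -10/63, 2·[PLB] = 20/21
[LPE]:[PLB] = -10/63:20/21 = -1/6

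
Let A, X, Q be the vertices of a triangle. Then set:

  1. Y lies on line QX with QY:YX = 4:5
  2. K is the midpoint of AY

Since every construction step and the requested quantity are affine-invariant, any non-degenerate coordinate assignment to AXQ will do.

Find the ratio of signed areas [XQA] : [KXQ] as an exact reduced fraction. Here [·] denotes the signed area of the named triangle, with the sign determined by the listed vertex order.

Work in coordinates with A = (0, 0), X = (1, 0), Q = (0, 1).
1. Y lies on line QX with QY:YX = 4:5 ⇒ Y = (4/9, 5/9)
2. K is the midpoint of AY ⇒ K = (2/9, 5/18)
2·[XQA] = 1, 2·[KXQ] = 1/2
[XQA]:[KXQ] = 1:1/2 = 2

[XQA]:[KXQ] = 2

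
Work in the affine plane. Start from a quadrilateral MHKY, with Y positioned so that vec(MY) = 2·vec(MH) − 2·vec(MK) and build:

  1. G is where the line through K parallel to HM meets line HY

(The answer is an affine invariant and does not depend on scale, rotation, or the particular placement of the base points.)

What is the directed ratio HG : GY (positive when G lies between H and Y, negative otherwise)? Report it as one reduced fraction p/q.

HG:GY = -1/3

Choose coordinates M = (0, 0), H = (1, 0), K = (0, 1), Y = (2, -2).
1. G is where the line through K parallel to HM meets line HY ⇒ G = (1/2, 1)
G = H + t·(Y−H) with t = -1/2, so HG:GY = t:(1−t) = -1/2:3/2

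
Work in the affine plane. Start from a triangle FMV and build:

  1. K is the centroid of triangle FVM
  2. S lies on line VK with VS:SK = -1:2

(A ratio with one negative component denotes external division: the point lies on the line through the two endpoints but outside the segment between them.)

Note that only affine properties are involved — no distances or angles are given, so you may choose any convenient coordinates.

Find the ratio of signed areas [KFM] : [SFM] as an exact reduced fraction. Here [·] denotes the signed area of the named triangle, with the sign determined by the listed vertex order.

[KFM]:[SFM] = 1/5

Choose coordinates F = (0, 0), M = (1, 0), V = (0, 1).
1. K is the centroid of triangle FVM ⇒ K = (1/3, 1/3)
2. S lies on line VK with VS:SK = -1:2 ⇒ S = (-1/3, 5/3)
2·[KFM] = 1/3, 2·[SFM] = 5/3
[KFM]:[SFM] = 1/3:5/3 = 1/5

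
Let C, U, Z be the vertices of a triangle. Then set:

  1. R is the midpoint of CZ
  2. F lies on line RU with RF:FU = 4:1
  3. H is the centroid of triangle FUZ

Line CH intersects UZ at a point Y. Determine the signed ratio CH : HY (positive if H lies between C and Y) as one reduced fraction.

Assign C = (0, 0), U = (1, 0), Z = (0, 1) — the answer is frame-independent, so this choice is without loss of generality.
1. R is the midpoint of CZ ⇒ R = (0, 1/2)
2. F lies on line RU with RF:FU = 4:1 ⇒ F = (4/5, 1/10)
3. H is the centroid of triangle FUZ ⇒ H = (3/5, 11/30)
line CH meets UZ at Y = (18/29, 11/29)
H = C + t·(Y−C) with t = 29/30, so CH:HY = 29/30:1/30

CH:HY = 29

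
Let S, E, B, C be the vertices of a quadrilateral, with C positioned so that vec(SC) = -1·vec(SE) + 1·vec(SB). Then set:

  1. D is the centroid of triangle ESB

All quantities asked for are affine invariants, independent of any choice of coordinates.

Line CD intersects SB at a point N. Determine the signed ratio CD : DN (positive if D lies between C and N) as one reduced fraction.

Choose coordinates S = (0, 0), E = (1, 0), B = (0, 1), C = (-1, 1).
1. D is the centroid of triangle ESB ⇒ D = (1/3, 1/3)
line CD meets SB at N = (0, 1/2)
D = C + t·(N−C) with t = 4/3, so CD:DN = 4/3:-1/3

CD:DN = -4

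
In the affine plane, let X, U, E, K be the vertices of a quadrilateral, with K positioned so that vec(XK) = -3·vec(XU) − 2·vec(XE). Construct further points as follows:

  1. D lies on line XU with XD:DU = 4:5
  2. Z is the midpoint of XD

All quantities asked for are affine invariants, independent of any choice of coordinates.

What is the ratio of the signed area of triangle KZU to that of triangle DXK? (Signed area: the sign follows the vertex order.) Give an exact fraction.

[KZU]:[DXK] = -7/4

Set X = (0, 0), U = (1, 0), E = (0, 1), K = (-3, -2); any affine frame gives the same invariant.
1. D lies on line XU with XD:DU = 4:5 ⇒ D = (4/9, 0)
2. Z is the midpoint of XD ⇒ Z = (2/9, 0)
2·[KZU] = -14/9, 2·[DXK] = 8/9
[KZU]:[DXK] = -14/9:8/9 = -7/4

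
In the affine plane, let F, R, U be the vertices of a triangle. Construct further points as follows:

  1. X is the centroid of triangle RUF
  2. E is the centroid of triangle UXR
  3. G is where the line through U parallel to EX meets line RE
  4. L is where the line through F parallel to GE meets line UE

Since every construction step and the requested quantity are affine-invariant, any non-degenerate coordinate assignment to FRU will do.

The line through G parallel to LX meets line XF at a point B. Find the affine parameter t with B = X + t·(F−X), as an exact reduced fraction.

t = -1/12

Work in coordinates with F = (0, 0), R = (1, 0), U = (0, 1).
1. X is the centroid of triangle RUF ⇒ X = (1/3, 1/3)
2. E is the centroid of triangle UXR ⇒ E = (4/9, 4/9)
3. G is where the line through U parallel to EX meets line RE ⇒ G = (-1/9, 8/9)
4. L is where the line through F parallel to GE meets line UE ⇒ L = (20/9, -16/9)
through G parallel to LX: direction (-17/9, 19/9); meets XF at B = (13/36, 13/36)
B = X + t·(F−X) with t = -1/12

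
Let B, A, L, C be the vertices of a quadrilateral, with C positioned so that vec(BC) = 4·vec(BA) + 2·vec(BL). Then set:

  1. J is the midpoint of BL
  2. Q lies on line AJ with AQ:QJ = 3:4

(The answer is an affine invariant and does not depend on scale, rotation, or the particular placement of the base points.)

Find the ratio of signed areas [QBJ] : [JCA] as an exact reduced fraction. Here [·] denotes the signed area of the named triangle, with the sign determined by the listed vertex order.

Work in coordinates with B = (0, 0), A = (1, 0), L = (0, 1), C = (4, 2).
1. J is the midpoint of BL ⇒ J = (0, 1/2)
2. Q lies on line AJ with AQ:QJ = 3:4 ⇒ Q = (4/7, 3/14)
2·[QBJ] = -2/7, 2·[JCA] = -7/2
[QBJ]:[JCA] = -2/7:-7/2 = 4/49

[QBJ]:[JCA] = 4/49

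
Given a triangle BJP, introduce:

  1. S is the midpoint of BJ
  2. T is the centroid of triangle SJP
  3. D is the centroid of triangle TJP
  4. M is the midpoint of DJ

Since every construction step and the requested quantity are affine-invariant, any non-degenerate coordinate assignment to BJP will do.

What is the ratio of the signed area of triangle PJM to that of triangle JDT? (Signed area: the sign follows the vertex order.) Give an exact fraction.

[PJM]:[JDT] = -1/2

Work in coordinates with B = (0, 0), J = (1, 0), P = (0, 1).
1. S is the midpoint of BJ ⇒ S = (1/2, 0)
2. T is the centroid of triangle SJP ⇒ T = (1/2, 1/3)
3. D is the centroid of triangle TJP ⇒ D = (1/2, 4/9)
4. M is the midpoint of DJ ⇒ M = (3/4, 2/9)
2·[PJM] = -1/36, 2·[JDT] = 1/18
[PJM]:[JDT] = -1/36:1/18 = -1/2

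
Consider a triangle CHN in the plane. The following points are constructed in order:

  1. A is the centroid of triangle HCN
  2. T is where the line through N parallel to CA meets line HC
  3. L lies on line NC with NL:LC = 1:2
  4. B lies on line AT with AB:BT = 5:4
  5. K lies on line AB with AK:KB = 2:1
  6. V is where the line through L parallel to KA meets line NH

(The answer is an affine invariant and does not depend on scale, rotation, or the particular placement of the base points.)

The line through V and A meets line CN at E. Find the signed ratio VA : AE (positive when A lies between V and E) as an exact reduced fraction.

VA:AE = -1/5

Work in coordinates with C = (0, 0), H = (1, 0), N = (0, 1).
1. A is the centroid of triangle HCN ⇒ A = (1/3, 1/3)
2. T is where the line through N parallel to CA meets line HC ⇒ T = (-1, 0)
3. L lies on line NC with NL:LC = 1:2 ⇒ L = (0, 2/3)
4. B lies on line AT with AB:BT = 5:4 ⇒ B = (-11/27, 4/27)
5. K lies on line AB with AK:KB = 2:1 ⇒ K = (-13/81, 17/81)
6. V is where the line through L parallel to KA meets line NH ⇒ V = (4/15, 11/15)
line VA meets CN at E = (0, 7/3)
A = V + t·(E−V) with t = -1/4, so VA:AE = -1/4:5/4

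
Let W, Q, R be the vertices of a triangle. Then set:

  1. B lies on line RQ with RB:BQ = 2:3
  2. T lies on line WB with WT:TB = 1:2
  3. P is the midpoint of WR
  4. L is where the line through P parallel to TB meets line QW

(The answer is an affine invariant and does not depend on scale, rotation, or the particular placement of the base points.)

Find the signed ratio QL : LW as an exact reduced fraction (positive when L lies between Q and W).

QL:LW = -4

Work in coordinates with W = (0, 0), Q = (1, 0), R = (0, 1).
1. B lies on line RQ with RB:BQ = 2:3 ⇒ B = (2/5, 3/5)
2. T lies on line WB with WT:TB = 1:2 ⇒ T = (2/15, 1/5)
3. P is the midpoint of WR ⇒ P = (0, 1/2)
4. L is where the line through P parallel to TB meets line QW ⇒ L = (-1/3, 0)
L = Q + t·(W−Q) with t = 4/3, so QL:LW = t:(1−t) = 4/3:-1/3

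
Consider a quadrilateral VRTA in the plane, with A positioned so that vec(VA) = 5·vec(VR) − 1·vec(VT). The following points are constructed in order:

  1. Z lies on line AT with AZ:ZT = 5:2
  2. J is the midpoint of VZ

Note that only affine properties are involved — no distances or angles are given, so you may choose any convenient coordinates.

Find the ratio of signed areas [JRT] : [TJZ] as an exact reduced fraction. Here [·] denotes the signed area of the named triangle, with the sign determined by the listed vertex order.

Choose coordinates V = (0, 0), R = (1, 0), T = (0, 1), A = (5, -1).
1. Z lies on line AT with AZ:ZT = 5:2 ⇒ Z = (10/7, 3/7)
2. J is the midpoint of VZ ⇒ J = (5/7, 3/14)
2·[JRT] = 1/14, 2·[TJZ] = 5/7
[JRT]:[TJZ] = 1/14:5/7 = 1/10

[JRT]:[TJZ] = 1/10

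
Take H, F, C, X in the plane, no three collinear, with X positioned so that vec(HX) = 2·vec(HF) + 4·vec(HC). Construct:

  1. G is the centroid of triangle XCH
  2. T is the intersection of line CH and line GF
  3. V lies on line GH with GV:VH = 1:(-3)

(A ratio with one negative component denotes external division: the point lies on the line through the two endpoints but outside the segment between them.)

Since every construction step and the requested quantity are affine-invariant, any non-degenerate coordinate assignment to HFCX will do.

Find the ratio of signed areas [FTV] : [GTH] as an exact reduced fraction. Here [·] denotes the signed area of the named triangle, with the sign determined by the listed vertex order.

[FTV]:[GTH] = -3/4

Set H = (0, 0), F = (1, 0), C = (0, 1), X = (2, 4); any affine frame gives the same invariant.
1. G is the centroid of triangle XCH ⇒ G = (2/3, 5/3)
2. T is the intersection of line CH and line GF ⇒ T = (0, 5)
3. V lies on line GH with GV:VH = 1:(-3) ⇒ V = (1, 5/2)
2·[FTV] = -5/2, 2·[GTH] = 10/3
[FTV]:[GTH] = -5/2:10/3 = -3/4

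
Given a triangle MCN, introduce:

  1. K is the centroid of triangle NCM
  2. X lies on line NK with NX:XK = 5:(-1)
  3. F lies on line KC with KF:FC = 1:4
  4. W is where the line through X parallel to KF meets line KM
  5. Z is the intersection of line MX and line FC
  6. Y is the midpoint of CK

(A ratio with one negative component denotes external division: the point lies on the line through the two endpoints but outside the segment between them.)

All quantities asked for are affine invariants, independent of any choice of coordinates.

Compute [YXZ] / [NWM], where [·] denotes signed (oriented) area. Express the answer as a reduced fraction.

Work in coordinates with M = (0, 0), C = (1, 0), N = (0, 1).
1. K is the centroid of triangle NCM ⇒ K = (1/3, 1/3)
2. X lies on line NK with NX:XK = 5:(-1) ⇒ X = (5/12, 1/6)
3. F lies on line KC with KF:FC = 1:4 ⇒ F = (7/15, 4/15)
4. W is where the line through X parallel to KF meets line KM ⇒ W = (1/4, 1/4)
5. Z is the intersection of line MX and line FC ⇒ Z = (5/9, 2/9)
6. Y is the midpoint of CK ⇒ Y = (2/3, 1/6)
2·[YXZ] = -1/72, 2·[NWM] = -1/4
[YXZ]:[NWM] = -1/72:-1/4 = 1/18

[YXZ]:[NWM] = 1/18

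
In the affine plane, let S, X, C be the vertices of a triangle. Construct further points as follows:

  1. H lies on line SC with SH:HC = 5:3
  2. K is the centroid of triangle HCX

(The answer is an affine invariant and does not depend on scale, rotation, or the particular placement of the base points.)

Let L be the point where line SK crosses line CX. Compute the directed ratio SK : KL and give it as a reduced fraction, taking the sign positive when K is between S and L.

Choose coordinates S = (0, 0), X = (1, 0), C = (0, 1).
1. H lies on line SC with SH:HC = 5:3 ⇒ H = (0, 5/8)
2. K is the centroid of triangle HCX ⇒ K = (1/3, 13/24)
line SK meets CX at L = (8/21, 13/21)
K = S + t·(L−S) with t = 7/8, so SK:KL = 7/8:1/8

SK:KL = 7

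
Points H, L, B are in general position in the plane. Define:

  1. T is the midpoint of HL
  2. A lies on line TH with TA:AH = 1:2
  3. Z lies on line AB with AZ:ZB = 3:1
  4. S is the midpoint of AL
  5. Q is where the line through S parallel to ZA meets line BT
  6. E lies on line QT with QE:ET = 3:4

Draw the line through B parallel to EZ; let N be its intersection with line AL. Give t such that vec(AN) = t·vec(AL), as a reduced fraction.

Assign H = (0, 0), L = (1, 0), B = (0, 1) — the answer is frame-independent, so this choice is without loss of generality.
1. T is the midpoint of HL ⇒ T = (1/2, 0)
2. A lies on line TH with TA:AH = 1:2 ⇒ A = (1/3, 0)
3. Z lies on line AB with AZ:ZB = 3:1 ⇒ Z = (1/12, 3/4)
4. S is the midpoint of AL ⇒ S = (2/3, 0)
5. Q is where the line through S parallel to ZA meets line BT ⇒ Q = (1, -1)
6. E lies on line QT with QE:ET = 3:4 ⇒ E = (11/14, -4/7)
through B parallel to EZ: direction (-59/84, 37/28); meets AL at N = (59/111, 0)
N = A + t·(L−A) with t = 11/37

t = 11/37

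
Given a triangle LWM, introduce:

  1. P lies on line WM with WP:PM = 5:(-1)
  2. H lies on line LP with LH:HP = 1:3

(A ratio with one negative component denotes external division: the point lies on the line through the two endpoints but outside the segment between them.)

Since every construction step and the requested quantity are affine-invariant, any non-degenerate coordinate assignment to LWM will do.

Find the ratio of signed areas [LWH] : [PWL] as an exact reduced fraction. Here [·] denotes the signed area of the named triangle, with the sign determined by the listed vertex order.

Work in coordinates with L = (0, 0), W = (1, 0), M = (0, 1).
1. P lies on line WM with WP:PM = 5:(-1) ⇒ P = (-1/4, 5/4)
2. H lies on line LP with LH:HP = 1:3 ⇒ H = (-1/16, 5/16)
2·[LWH] = 5/16, 2·[PWL] = -5/4
[LWH]:[PWL] = 5/16:-5/4 = -1/4

[LWH]:[PWL] = -1/4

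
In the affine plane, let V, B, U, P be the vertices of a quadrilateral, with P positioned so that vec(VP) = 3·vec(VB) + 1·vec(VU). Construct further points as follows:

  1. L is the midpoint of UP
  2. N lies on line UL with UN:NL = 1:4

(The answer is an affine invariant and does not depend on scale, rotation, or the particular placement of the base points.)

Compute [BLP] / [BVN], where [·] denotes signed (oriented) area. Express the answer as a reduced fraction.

Set V = (0, 0), B = (1, 0), U = (0, 1), P = (3, 1); any affine frame gives the same invariant.
1. L is the midpoint of UP ⇒ L = (3/2, 1)
2. N lies on line UL with UN:NL = 1:4 ⇒ N = (3/10, 1)
2·[BLP] = -3/2, 2·[BVN] = -1
[BLP]:[BVN] = -3/2:-1 = 3/2

[BLP]:[BVN] = 3/2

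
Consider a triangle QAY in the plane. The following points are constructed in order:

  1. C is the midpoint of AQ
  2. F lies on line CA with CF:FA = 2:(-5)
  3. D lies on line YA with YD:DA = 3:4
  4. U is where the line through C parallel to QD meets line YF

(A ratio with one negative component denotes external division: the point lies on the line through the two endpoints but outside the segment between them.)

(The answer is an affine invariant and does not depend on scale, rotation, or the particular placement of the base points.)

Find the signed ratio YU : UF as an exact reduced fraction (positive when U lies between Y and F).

YU:UF = -15/4

Set Q = (0, 0), A = (1, 0), Y = (0, 1); any affine frame gives the same invariant.
1. C is the midpoint of AQ ⇒ C = (1/2, 0)
2. F lies on line CA with CF:FA = 2:(-5) ⇒ F = (1/6, 0)
3. D lies on line YA with YD:DA = 3:4 ⇒ D = (3/7, 4/7)
4. U is where the line through C parallel to QD meets line YF ⇒ U = (5/22, -4/11)
U = Y + t·(F−Y) with t = 15/11, so YU:UF = t:(1−t) = 15/11:-4/11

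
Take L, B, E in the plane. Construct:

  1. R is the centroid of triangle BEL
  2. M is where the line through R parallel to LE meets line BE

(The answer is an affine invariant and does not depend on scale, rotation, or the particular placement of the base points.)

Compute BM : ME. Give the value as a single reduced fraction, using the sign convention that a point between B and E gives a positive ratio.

BM:ME = 2

Set L = (0, 0), B = (1, 0), E = (0, 1); any affine frame gives the same invariant.
1. R is the centroid of triangle BEL ⇒ R = (1/3, 1/3)
2. M is where the line through R parallel to LE meets line BE ⇒ M = (1/3, 2/3)
M = B + t·(E−B) with t = 2/3, so BM:ME = t:(1−t) = 2/3:1/3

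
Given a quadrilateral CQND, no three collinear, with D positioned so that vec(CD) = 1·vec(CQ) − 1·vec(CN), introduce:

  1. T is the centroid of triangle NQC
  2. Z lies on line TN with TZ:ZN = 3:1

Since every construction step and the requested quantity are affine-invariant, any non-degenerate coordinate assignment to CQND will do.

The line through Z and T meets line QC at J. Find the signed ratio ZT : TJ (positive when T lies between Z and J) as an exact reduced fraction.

Set C = (0, 0), Q = (1, 0), N = (0, 1), D = (1, -1); any affine frame gives the same invariant.
1. T is the centroid of triangle NQC ⇒ T = (1/3, 1/3)
2. Z lies on line TN with TZ:ZN = 3:1 ⇒ Z = (1/12, 5/6)
line ZT meets QC at J = (1/2, 0)
T = Z + t·(J−Z) with t = 3/5, so ZT:TJ = 3/5:2/5

ZT:TJ = 3/2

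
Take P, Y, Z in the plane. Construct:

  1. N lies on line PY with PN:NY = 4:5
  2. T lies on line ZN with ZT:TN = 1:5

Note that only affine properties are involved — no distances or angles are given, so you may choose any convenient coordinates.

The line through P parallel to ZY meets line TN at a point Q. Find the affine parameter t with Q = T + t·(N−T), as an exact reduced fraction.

Assign P = (0, 0), Y = (1, 0), Z = (0, 1) — the answer is frame-independent, so this choice is without loss of generality.
1. N lies on line PY with PN:NY = 4:5 ⇒ N = (4/9, 0)
2. T lies on line ZN with ZT:TN = 1:5 ⇒ T = (2/27, 5/6)
through P parallel to ZY: direction (1, -1); meets TN at Q = (4/5, -4/5)
Q = T + t·(N−T) with t = 49/25

t = 49/25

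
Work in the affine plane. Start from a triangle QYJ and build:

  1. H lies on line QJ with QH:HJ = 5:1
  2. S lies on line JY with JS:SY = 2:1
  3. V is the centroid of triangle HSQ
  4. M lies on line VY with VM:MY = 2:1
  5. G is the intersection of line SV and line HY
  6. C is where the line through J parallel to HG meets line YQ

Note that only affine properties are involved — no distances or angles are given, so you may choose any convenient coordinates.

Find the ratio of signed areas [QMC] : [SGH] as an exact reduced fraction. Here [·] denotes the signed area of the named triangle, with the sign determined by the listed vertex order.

[QMC]:[SGH] = 119/25

Work in coordinates with Q = (0, 0), Y = (1, 0), J = (0, 1).
1. H lies on line QJ with QH:HJ = 5:1 ⇒ H = (0, 5/6)
2. S lies on line JY with JS:SY = 2:1 ⇒ S = (2/3, 1/3)
3. V is the centroid of triangle HSQ ⇒ V = (2/9, 7/18)
4. M lies on line VY with VM:MY = 2:1 ⇒ M = (20/27, 7/54)
5. G is the intersection of line SV and line HY ⇒ G = (10/17, 35/102)
6. C is where the line through J parallel to HG meets line YQ ⇒ C = (6/5, 0)
2·[QMC] = -7/45, 2·[SGH] = -5/153
[QMC]:[SGH] = -7/45:-5/153 = 119/25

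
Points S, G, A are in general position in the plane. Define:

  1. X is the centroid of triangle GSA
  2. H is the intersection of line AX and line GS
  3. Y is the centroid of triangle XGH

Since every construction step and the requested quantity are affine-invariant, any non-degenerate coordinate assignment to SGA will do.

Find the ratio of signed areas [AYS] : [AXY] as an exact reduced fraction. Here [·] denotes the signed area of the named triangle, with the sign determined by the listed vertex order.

[AYS]:[AXY] = -11/2

Work in coordinates with S = (0, 0), G = (1, 0), A = (0, 1).
1. X is the centroid of triangle GSA ⇒ X = (1/3, 1/3)
2. H is the intersection of line AX and line GS ⇒ H = (1/2, 0)
3. Y is the centroid of triangle XGH ⇒ Y = (11/18, 1/9)
2·[AYS] = -11/18, 2·[AXY] = 1/9
[AYS]:[AXY] = -11/18:1/9 = -11/2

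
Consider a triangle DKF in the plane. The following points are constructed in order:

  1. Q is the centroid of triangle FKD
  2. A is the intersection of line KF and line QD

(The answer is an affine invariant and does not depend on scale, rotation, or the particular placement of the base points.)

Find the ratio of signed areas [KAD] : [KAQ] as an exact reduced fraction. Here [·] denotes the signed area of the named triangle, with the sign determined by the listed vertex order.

[KAD]:[KAQ] = 3

Set D = (0, 0), K = (1, 0), F = (0, 1); any affine frame gives the same invariant.
1. Q is the centroid of triangle FKD ⇒ Q = (1/3, 1/3)
2. A is the intersection of line KF and line QD ⇒ A = (1/2, 1/2)
2·[KAD] = 1/2, 2·[KAQ] = 1/6
[KAD]:[KAQ] = 1/2:1/6 = 3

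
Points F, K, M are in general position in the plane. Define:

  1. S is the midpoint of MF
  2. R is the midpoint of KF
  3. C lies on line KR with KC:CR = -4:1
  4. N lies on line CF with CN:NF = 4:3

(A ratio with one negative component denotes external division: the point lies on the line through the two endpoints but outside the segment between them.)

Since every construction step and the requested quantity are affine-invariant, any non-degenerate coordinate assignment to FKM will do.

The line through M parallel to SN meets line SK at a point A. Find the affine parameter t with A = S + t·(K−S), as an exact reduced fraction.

t = 1/6

Set F = (0, 0), K = (1, 0), M = (0, 1); any affine frame gives the same invariant.
1. S is the midpoint of MF ⇒ S = (0, 1/2)
2. R is the midpoint of KF ⇒ R = (1/2, 0)
3. C lies on line KR with KC:CR = -4:1 ⇒ C = (1/3, 0)
4. N lies on line CF with CN:NF = 4:3 ⇒ N = (1/7, 0)
through M parallel to SN: direction (1/7, -1/2); meets SK at A = (1/6, 5/12)
A = S + t·(K−S) with t = 1/6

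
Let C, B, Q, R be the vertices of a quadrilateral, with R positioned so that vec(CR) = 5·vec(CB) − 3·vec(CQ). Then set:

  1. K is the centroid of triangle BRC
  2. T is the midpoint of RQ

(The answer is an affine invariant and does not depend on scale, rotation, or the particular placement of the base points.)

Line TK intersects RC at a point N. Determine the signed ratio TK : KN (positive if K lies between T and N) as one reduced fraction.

Assign C = (0, 0), B = (1, 0), Q = (0, 1), R = (5, -3) — the answer is frame-independent, so this choice is without loss of generality.
1. K is the centroid of triangle BRC ⇒ K = (2, -1)
2. T is the midpoint of RQ ⇒ T = (5/2, -1)
line TK meets RC at N = (5/3, -1)
K = T + t·(N−T) with t = 3/5, so TK:KN = 3/5:2/5

TK:KN = 3/2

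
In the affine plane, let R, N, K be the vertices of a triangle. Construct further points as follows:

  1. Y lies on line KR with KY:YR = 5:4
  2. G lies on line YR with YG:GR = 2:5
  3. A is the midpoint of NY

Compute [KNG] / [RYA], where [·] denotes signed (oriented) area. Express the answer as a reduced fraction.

Work in coordinates with R = (0, 0), N = (1, 0), K = (0, 1).
1. Y lies on line KR with KY:YR = 5:4 ⇒ Y = (0, 4/9)
2. G lies on line YR with YG:GR = 2:5 ⇒ G = (0, 20/63)
3. A is the midpoint of NY ⇒ A = (1/2, 2/9)
2·[KNG] = -43/63, 2·[RYA] = -2/9
[KNG]:[RYA] = -43/63:-2/9 = 43/14

[KNG]:[RYA] = 43/14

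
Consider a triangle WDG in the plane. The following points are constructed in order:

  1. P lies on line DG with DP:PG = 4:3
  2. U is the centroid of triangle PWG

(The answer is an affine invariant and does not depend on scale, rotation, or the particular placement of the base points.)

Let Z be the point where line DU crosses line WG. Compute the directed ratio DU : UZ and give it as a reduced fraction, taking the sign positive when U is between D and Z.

DU:UZ = 6

Set W = (0, 0), D = (1, 0), G = (0, 1); any affine frame gives the same invariant.
1. P lies on line DG with DP:PG = 4:3 ⇒ P = (3/7, 4/7)
2. U is the centroid of triangle PWG ⇒ U = (1/7, 11/21)
line DU meets WG at Z = (0, 11/18)
U = D + t·(Z−D) with t = 6/7, so DU:UZ = 6/7:1/7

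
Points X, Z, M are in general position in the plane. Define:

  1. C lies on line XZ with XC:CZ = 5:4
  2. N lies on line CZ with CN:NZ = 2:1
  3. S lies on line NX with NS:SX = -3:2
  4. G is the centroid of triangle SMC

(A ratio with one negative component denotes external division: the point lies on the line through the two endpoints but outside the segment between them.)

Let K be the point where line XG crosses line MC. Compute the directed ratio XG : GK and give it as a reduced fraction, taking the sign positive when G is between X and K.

Set X = (0, 0), Z = (1, 0), M = (0, 1); any affine frame gives the same invariant.
1. C lies on line XZ with XC:CZ = 5:4 ⇒ C = (5/9, 0)
2. N lies on line CZ with CN:NZ = 2:1 ⇒ N = (23/27, 0)
3. S lies on line NX with NS:SX = -3:2 ⇒ S = (-46/27, 0)
4. G is the centroid of triangle SMC ⇒ G = (-31/81, 1/3)
line XG meets MC at K = (155/144, -15/16)
G = X + t·(K−X) with t = -16/45, so XG:GK = -16/45:61/45

XG:GK = -16/61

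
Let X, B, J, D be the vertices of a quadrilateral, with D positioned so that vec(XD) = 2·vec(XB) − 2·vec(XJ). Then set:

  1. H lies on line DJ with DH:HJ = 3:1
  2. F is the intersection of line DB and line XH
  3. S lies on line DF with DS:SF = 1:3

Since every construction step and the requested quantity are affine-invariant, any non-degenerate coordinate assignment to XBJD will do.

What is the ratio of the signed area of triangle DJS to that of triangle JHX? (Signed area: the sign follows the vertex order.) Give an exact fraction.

Assign X = (0, 0), B = (1, 0), J = (0, 1), D = (2, -2) — the answer is frame-independent, so this choice is without loss of generality.
1. H lies on line DJ with DH:HJ = 3:1 ⇒ H = (1/2, 1/4)
2. F is the intersection of line DB and line XH ⇒ F = (4/5, 2/5)
3. S lies on line DF with DS:SF = 1:3 ⇒ S = (17/10, -7/5)
2·[DJS] = -3/10, 2·[JHX] = -1/2
[DJS]:[JHX] = -3/10:-1/2 = 3/5

[DJS]:[JHX] = 3/5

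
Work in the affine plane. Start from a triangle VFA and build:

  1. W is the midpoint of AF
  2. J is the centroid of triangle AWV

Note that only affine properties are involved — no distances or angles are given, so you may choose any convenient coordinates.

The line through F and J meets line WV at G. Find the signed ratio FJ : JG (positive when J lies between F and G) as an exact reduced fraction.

FJ:JG = -4

Set V = (0, 0), F = (1, 0), A = (0, 1); any affine frame gives the same invariant.
1. W is the midpoint of AF ⇒ W = (1/2, 1/2)
2. J is the centroid of triangle AWV ⇒ J = (1/6, 1/2)
line FJ meets WV at G = (3/8, 3/8)
J = F + t·(G−F) with t = 4/3, so FJ:JG = 4/3:-1/3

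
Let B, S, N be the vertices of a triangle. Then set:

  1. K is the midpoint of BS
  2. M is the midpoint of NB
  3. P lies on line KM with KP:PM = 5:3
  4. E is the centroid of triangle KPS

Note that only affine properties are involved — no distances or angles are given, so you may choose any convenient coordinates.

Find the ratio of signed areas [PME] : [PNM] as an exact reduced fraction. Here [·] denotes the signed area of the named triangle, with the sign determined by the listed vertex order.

Choose coordinates B = (0, 0), S = (1, 0), N = (0, 1).
1. K is the midpoint of BS ⇒ K = (1/2, 0)
2. M is the midpoint of NB ⇒ M = (0, 1/2)
3. P lies on line KM with KP:PM = 5:3 ⇒ P = (3/16, 5/16)
4. E is the centroid of triangle KPS ⇒ E = (9/16, 5/48)
2·[PME] = -1/32, 2·[PNM] = 3/32
[PME]:[PNM] = -1/32:3/32 = -1/3

[PME]:[PNM] = -1/3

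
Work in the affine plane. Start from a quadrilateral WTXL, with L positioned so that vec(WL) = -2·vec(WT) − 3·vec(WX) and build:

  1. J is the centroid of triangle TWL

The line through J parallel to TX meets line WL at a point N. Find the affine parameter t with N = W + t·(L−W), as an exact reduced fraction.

t = 4/15

Choose coordinates W = (0, 0), T = (1, 0), X = (0, 1), L = (-2, -3).
1. J is the centroid of triangle TWL ⇒ J = (-1/3, -1)
through J parallel to TX: direction (-1, 1); meets WL at N = (-8/15, -4/5)
N = W + t·(L−W) with t = 4/15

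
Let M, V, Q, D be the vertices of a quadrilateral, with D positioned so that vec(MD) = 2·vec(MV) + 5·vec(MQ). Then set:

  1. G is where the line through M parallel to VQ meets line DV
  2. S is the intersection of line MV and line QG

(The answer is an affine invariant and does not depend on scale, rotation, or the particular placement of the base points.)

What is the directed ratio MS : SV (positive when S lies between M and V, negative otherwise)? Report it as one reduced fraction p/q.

Assign M = (0, 0), V = (1, 0), Q = (0, 1), D = (2, 5) — the answer is frame-independent, so this choice is without loss of generality.
1. G is where the line through M parallel to VQ meets line DV ⇒ G = (5/6, -5/6)
2. S is the intersection of line MV and line QG ⇒ S = (5/11, 0)
S = M + t·(V−M) with t = 5/11, so MS:SV = t:(1−t) = 5/11:6/11

MS:SV = 5/6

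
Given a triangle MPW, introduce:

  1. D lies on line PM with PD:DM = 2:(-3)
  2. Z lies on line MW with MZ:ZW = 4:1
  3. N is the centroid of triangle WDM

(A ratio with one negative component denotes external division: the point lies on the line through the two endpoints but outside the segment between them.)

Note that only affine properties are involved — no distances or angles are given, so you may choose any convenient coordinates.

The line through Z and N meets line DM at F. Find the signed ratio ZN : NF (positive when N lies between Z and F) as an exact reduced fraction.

Choose coordinates M = (0, 0), P = (1, 0), W = (0, 1).
1. D lies on line PM with PD:DM = 2:(-3) ⇒ D = (3, 0)
2. Z lies on line MW with MZ:ZW = 4:1 ⇒ Z = (0, 4/5)
3. N is the centroid of triangle WDM ⇒ N = (1, 1/3)
line ZN meets DM at F = (12/7, 0)
N = Z + t·(F−Z) with t = 7/12, so ZN:NF = 7/12:5/12

ZN:NF = 7/5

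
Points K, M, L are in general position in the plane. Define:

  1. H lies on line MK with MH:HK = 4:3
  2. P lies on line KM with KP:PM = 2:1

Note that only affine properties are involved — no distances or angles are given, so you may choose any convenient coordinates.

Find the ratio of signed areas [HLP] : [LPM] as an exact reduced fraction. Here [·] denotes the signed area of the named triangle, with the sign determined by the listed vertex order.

Set K = (0, 0), M = (1, 0), L = (0, 1); any affine frame gives the same invariant.
1. H lies on line MK with MH:HK = 4:3 ⇒ H = (3/7, 0)
2. P lies on line KM with KP:PM = 2:1 ⇒ P = (2/3, 0)
2·[HLP] = -5/21, 2·[LPM] = 1/3
[HLP]:[LPM] = -5/21:1/3 = -5/7

[HLP]:[LPM] = -5/7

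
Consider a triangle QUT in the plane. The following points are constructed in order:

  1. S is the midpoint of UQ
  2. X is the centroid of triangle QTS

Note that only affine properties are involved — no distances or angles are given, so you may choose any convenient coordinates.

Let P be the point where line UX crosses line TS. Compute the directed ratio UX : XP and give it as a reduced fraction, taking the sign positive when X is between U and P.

Set Q = (0, 0), U = (1, 0), T = (0, 1); any affine frame gives the same invariant.
1. S is the midpoint of UQ ⇒ S = (1/2, 0)
2. X is the centroid of triangle QTS ⇒ X = (1/6, 1/3)
line UX meets TS at P = (3/8, 1/4)
X = U + t·(P−U) with t = 4/3, so UX:XP = 4/3:-1/3

UX:XP = -4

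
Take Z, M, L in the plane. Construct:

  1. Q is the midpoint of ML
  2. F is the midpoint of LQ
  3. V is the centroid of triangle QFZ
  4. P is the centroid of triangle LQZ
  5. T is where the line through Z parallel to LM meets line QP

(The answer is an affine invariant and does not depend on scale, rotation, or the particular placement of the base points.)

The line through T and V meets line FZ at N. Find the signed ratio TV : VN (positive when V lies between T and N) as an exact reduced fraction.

Choose coordinates Z = (0, 0), M = (1, 0), L = (0, 1).
1. Q is the midpoint of ML ⇒ Q = (1/2, 1/2)
2. F is the midpoint of LQ ⇒ F = (1/4, 3/4)
3. V is the centroid of triangle QFZ ⇒ V = (1/4, 5/12)
4. P is the centroid of triangle LQZ ⇒ P = (1/6, 1/2)
5. T is where the line through Z parallel to LM meets line QP ⇒ T = (-1/2, 1/2)
line TV meets FZ at N = (1/7, 3/7)
V = T + t·(N−T) with t = 7/6, so TV:VN = 7/6:-1/6

TV:VN = -7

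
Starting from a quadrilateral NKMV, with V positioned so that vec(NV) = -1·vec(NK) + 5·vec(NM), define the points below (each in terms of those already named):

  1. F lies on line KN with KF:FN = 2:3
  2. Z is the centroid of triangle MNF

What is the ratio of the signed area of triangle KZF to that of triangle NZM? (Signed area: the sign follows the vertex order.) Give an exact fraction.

Work in coordinates with N = (0, 0), K = (1, 0), M = (0, 1), V = (-1, 5).
1. F lies on line KN with KF:FN = 2:3 ⇒ F = (3/5, 0)
2. Z is the centroid of triangle MNF ⇒ Z = (1/5, 1/3)
2·[KZF] = 2/15, 2·[NZM] = 1/5
[KZF]:[NZM] = 2/15:1/5 = 2/3

[KZF]:[NZM] = 2/3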